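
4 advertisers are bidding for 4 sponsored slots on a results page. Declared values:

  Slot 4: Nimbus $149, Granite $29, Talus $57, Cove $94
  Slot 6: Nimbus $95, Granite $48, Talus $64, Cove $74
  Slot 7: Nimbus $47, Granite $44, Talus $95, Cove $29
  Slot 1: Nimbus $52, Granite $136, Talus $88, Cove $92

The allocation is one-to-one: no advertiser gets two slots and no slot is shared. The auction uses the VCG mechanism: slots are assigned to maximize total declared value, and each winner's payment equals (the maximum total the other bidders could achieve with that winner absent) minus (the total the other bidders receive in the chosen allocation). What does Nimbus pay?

Efficient allocation: Nimbus→Slot 4 ($149), Granite→Slot 1 ($136), Talus→Slot 7 ($95), Cove→Slot 6 ($74); total welfare W = $454.
Nimbus receives Slot 4 at value $149, so the others get W − 149 = $305.
Without Nimbus: best allocation of the remaining 3 bidders over all 4 slots is Granite→Slot 1 ($136), Talus→Slot 7 ($95), Cove→Slot 4 ($94), total $325.
VCG payment = (others' best without Nimbus) − (others' welfare with Nimbus) = 325 − 305 = $20.

Nimbus pays $20.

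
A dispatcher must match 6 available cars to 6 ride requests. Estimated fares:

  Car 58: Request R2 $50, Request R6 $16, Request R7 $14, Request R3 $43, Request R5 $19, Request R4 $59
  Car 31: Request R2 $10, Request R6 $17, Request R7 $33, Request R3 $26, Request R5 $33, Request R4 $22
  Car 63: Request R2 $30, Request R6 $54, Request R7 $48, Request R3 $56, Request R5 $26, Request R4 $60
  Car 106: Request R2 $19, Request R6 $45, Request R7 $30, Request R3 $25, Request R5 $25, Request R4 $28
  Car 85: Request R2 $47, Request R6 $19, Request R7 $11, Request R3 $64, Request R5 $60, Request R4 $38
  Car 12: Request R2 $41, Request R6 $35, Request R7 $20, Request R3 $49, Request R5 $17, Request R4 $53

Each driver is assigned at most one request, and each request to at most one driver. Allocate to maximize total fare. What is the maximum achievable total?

This is the linear assignment problem.
Optimal: Car 58→Request R2 ($50), Car 31→Request R7 ($33), Car 63→Request R3 ($56), Car 106→Request R6 ($45), Car 85→Request R5 ($60), Car 12→Request R4 ($53) — total 50+33+56+45+60+53 = $297.
Column-greedy (each request in turn goes to its best remaining driver) gives $279, worse by 18.
Swapping Car 58↔Car 106 (Car 58→Request R6 $16, Car 106→Request R2 $19) loses 60.

Max total: $297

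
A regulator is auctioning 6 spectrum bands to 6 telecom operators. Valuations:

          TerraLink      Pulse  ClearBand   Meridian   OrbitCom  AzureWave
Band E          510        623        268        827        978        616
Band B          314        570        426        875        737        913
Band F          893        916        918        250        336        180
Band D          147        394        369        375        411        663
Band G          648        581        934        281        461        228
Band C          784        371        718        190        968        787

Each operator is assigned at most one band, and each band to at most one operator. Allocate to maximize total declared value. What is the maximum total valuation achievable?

Optimal: TerraLink→Band C ($784M), Pulse→Band F ($916M), ClearBand→Band G ($934M), Meridian→Band B ($875M), OrbitCom→Band E ($978M), AzureWave→Band D ($663M) — total 784+916+934+875+978+663 = $5150M.
Column-greedy (each band in turn goes to its best remaining operator) gives $4041M, worse by 1109.

Max total: $5150M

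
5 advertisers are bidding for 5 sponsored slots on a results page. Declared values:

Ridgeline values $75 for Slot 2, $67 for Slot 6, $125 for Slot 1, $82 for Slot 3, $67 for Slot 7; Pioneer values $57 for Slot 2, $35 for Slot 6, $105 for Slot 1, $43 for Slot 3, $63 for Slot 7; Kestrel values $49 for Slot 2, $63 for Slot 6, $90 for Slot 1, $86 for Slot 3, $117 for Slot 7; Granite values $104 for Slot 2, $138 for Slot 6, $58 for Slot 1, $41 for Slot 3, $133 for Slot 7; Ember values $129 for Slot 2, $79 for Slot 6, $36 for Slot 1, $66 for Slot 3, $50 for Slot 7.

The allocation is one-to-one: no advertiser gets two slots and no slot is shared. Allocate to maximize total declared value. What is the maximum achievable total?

Maximum total: $571

Optimal: Ridgeline→Slot 3 ($82), Pioneer→Slot 1 ($105), Kestrel→Slot 7 ($117), Granite→Slot 6 ($138), Ember→Slot 2 ($129) — total 82+105+117+138+129 = $571.
Column-greedy (each slot in turn goes to its best remaining advertiser) gives $541, worse by 30.
No other one-to-one assignment exceeds $571.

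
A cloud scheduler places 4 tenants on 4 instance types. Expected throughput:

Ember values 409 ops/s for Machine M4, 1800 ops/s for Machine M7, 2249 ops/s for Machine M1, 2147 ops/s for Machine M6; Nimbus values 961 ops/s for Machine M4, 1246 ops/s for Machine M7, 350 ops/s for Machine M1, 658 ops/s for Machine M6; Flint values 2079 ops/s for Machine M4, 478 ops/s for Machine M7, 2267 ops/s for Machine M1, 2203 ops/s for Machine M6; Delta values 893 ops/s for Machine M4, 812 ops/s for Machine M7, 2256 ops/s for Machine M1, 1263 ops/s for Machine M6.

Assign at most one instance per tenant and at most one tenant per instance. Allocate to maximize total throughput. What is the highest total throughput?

Treat this as an assignment problem: match each tenant to one instance.
Optimal: Ember→Machine M6 (2147 ops/s), Nimbus→Machine M7 (1246 ops/s), Flint→Machine M4 (2079 ops/s), Delta→Machine M1 (2256 ops/s) — total 2147+1246+2079+2256 = 7728 ops/s.
Max-entry greedy (repeatedly take the single best remaining cell) gives 6553 ops/s, worse by 1175.
Swapping Nimbus↔Ember (Nimbus→Machine M6 658 ops/s, Ember→Machine M7 1800 ops/s) loses 935.

Maximum total: 7728 ops/s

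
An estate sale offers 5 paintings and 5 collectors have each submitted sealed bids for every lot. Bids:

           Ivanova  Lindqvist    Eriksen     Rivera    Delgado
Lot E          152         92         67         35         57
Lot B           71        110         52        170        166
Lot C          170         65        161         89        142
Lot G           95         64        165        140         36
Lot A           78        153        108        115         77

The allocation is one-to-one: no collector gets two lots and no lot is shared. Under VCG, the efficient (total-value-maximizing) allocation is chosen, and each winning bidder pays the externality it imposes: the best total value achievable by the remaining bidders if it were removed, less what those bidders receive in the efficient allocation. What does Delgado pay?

Delgado pays $18.

Efficient allocation: Ivanova→Lot E ($152), Lindqvist→Lot A ($153), Eriksen→Lot G ($165), Rivera→Lot B ($170), Delgado→Lot C ($142); total welfare W = $782.
Delgado receives Lot C at value $142, so the others get W − 142 = $640.
Without Delgado: best allocation of the remaining 4 bidders over all 5 lots is Ivanova→Lot C ($170), Lindqvist→Lot A ($153), Eriksen→Lot G ($165), Rivera→Lot B ($170), total $658.
VCG payment = (others' best without Delgado) − (others' welfare with Delgado) = 658 − 640 = $18.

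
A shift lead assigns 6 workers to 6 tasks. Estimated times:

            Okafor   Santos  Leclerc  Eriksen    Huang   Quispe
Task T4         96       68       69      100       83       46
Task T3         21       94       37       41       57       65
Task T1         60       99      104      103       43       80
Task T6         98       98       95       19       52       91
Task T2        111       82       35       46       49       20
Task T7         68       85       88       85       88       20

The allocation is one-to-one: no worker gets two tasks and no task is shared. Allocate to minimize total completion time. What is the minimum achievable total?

Optimal: Okafor→Task T3 (21 min), Santos→Task T4 (68 min), Leclerc→Task T2 (35 min), Eriksen→Task T6 (19 min), Huang→Task T1 (43 min), Quispe→Task T7 (20 min) — total 21+68+35+19+43+20 = 206 min.
Min-entry greedy (repeatedly take the single cheapest remaining cell) gives 259 min, worse by 53.
No other one-to-one assignment undercuts 206 min.

Minimum total: 206 min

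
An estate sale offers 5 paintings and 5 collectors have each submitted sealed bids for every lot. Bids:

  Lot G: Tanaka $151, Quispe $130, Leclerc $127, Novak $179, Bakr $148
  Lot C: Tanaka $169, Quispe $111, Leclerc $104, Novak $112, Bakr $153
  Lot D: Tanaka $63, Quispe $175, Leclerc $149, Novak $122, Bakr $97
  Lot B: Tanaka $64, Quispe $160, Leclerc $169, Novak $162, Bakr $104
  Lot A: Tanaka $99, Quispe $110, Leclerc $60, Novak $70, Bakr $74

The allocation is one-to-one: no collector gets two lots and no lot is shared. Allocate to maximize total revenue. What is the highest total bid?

Treat this as an assignment problem: match each collector to one lot.
Optimal: Tanaka→Lot A ($99), Quispe→Lot D ($175), Leclerc→Lot B ($169), Novak→Lot G ($179), Bakr→Lot C ($153) — total 99+175+169+179+153 = $775.
Row-greedy (each collector in turn takes its best remaining lot) gives $766, worse by 9.

Max total: $775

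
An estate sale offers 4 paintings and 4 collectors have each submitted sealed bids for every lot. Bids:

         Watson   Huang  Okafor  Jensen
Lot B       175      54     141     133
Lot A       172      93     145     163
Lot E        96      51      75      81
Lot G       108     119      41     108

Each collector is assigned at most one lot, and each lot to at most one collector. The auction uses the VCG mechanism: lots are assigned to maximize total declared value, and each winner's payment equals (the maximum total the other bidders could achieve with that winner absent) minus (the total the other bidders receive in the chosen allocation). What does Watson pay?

Efficient allocation: Watson→Lot B ($175), Huang→Lot G ($119), Okafor→Lot E ($75), Jensen→Lot A ($163); total welfare W = $532.
Watson receives Lot B at value $175, so the others get W − 175 = $357.
Without Watson: best allocation of the remaining 3 bidders over all 4 lots is Huang→Lot G ($119), Okafor→Lot B ($141), Jensen→Lot A ($163), total $423.
VCG payment = (others' best without Watson) − (others' welfare with Watson) = 423 − 357 = $66.

Watson pays $66.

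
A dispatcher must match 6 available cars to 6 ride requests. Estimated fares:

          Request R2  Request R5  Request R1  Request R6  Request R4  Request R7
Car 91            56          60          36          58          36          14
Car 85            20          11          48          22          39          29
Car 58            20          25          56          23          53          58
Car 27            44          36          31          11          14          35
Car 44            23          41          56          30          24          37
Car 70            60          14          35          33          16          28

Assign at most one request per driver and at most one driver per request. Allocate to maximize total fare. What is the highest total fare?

Max total: $307

Optimal: Car 91→Request R6 ($58), Car 85→Request R4 ($39), Car 58→Request R7 ($58), Car 27→Request R5 ($36), Car 44→Request R1 ($56), Car 70→Request R2 ($60) — total 58+39+58+36+56+60 = $307.
Max-entry greedy (repeatedly take the single best remaining cell) gives $284, worse by 23.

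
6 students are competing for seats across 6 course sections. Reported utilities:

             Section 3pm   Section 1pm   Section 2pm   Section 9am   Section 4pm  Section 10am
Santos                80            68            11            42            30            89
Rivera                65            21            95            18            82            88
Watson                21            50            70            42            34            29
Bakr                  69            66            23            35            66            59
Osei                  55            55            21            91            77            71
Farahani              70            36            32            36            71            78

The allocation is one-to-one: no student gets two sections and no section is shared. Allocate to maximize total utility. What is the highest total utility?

Treat this as an assignment problem: match each student to one section.
Optimal: Santos→Section 10am (89 points), Rivera→Section 4pm (82 points), Watson→Section 2pm (70 points), Bakr→Section 1pm (66 points), Osei→Section 9am (91 points), Farahani→Section 3pm (70 points) — total 89+82+70+66+91+70 = 468 points.
Column-greedy (each section in turn goes to its best remaining student) gives 432 points, worse by 36.
Swapping Osei↔Bakr (Osei→Section 1pm 55 points, Bakr→Section 9am 35 points) loses 67.
Checked against all permutations: 468 points is optimal.

Max total: 468 points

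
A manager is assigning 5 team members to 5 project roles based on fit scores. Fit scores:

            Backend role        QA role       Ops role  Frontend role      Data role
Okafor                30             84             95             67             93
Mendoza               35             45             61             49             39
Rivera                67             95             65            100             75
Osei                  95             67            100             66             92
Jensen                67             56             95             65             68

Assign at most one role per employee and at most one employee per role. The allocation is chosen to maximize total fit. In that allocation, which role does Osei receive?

This is a one-to-one assignment (maximum-weight bipartite matching).
Optimal: Okafor→Data role (93 pts), Mendoza→QA role (45 pts), Rivera→Frontend role (100 pts), Osei→Backend role (95 pts), Jensen→Ops role (95 pts) — total 93+45+100+95+95 = 428 pts.
Max-entry greedy (repeatedly take the single best remaining cell) gives 405 pts, worse by 23.
Osei's own top role is Ops role (100 pts), but forcing Osei→Ops role and reassigning the rest optimally gives only 405 pts — worse by 23.

Osei receives Backend role.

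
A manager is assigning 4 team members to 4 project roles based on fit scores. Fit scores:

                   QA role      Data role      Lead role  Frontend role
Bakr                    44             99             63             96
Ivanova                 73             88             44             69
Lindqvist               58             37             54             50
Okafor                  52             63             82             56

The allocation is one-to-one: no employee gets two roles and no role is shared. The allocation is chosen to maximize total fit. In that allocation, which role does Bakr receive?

Optimal: Bakr→Frontend role (96 pts), Ivanova→Data role (88 pts), Lindqvist→QA role (58 pts), Okafor→Lead role (82 pts) — total 96+88+58+82 = 324 pts.
Row-greedy (each employee in turn takes its best remaining role) gives 282 pts, worse by 42.
No other one-to-one assignment exceeds 324 pts.
Bakr's own top role is Data role (99 pts), but forcing Bakr→Data role and reassigning the rest optimally gives only 308 pts — worse by 16.

Bakr receives Frontend role.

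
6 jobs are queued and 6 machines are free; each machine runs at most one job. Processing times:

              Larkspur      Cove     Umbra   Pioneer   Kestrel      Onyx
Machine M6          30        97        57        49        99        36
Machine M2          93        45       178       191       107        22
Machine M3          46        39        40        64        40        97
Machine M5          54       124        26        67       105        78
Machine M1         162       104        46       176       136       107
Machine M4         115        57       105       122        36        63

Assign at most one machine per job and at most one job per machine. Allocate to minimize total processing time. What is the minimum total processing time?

Minimum total: 240 min

Treat this as an assignment problem: match each job to one machine.
Optimal: Larkspur→Machine M6 (30 min), Cove→Machine M3 (39 min), Umbra→Machine M1 (46 min), Pioneer→Machine M5 (67 min), Kestrel→Machine M4 (36 min), Onyx→Machine M2 (22 min) — total 30+39+46+67+36+22 = 240 min.
Row-greedy (each job in turn takes its cheapest remaining machine) gives 431 min, worse by 191.
Next-best assignment: Larkspur→Machine M5, Cove→Machine M3, Umbra→Machine M1, Pioneer→Machine M6, Kestrel→Machine M4, Onyx→Machine M2 = 246 min.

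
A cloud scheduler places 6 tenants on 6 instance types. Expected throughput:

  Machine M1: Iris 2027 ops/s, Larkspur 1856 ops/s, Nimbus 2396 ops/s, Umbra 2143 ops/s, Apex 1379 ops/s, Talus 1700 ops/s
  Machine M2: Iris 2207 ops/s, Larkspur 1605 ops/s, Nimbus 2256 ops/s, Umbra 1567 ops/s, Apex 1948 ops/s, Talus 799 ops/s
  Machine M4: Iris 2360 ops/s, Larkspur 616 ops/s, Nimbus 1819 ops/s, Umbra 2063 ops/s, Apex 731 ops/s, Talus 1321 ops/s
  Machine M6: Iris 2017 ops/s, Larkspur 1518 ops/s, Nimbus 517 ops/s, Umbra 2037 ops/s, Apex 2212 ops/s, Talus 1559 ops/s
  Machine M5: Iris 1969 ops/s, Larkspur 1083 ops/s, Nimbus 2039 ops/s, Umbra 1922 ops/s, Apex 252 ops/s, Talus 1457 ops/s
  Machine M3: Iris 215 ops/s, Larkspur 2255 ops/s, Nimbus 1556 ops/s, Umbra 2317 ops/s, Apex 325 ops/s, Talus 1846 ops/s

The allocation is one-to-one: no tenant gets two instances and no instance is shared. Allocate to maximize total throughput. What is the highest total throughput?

Max total: 12705 ops/s

Optimal: Iris→Machine M4 (2360 ops/s), Larkspur→Machine M3 (2255 ops/s), Nimbus→Machine M2 (2256 ops/s), Umbra→Machine M5 (1922 ops/s), Apex→Machine M6 (2212 ops/s), Talus→Machine M1 (1700 ops/s) — total 2360+2255+2256+1922+2212+1700 = 12705 ops/s.
Next-best assignment: Iris→Machine M4, Larkspur→Machine M3, Nimbus→Machine M2, Umbra→Machine M1, Apex→Machine M6, Talus→Machine M5 = 12683 ops/s.
Checked against all permutations: 12705 ops/s is optimal.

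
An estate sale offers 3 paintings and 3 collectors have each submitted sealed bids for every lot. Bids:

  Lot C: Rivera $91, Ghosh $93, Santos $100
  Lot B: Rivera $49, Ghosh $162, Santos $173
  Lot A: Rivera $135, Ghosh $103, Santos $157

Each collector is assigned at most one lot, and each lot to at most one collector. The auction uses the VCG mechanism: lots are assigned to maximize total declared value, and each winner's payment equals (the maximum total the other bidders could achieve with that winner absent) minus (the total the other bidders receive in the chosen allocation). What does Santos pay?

Efficient allocation: Rivera→Lot C ($91), Ghosh→Lot B ($162), Santos→Lot A ($157); total welfare W = $410.
Santos receives Lot A at value $157, so the others get W − 157 = $253.
Without Santos: best allocation of the remaining 2 bidders over all 3 lots is Rivera→Lot A ($135), Ghosh→Lot B ($162), total $297.
VCG payment = (others' best without Santos) − (others' welfare with Santos) = 297 − 253 = $44.

Santos pays $44.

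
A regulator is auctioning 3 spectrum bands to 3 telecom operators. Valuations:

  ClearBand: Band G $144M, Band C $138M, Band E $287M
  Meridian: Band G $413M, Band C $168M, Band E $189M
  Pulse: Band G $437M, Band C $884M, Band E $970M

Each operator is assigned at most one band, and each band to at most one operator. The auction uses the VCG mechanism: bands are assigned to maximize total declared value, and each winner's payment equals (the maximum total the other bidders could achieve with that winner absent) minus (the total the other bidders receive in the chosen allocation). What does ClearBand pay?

ClearBand pays $86M.

Efficient allocation: ClearBand→Band E ($287M), Meridian→Band G ($413M), Pulse→Band C ($884M); total welfare W = $1584M.
ClearBand receives Band E at value $287M, so the others get W − 287 = $1297M.
Without ClearBand: best allocation of the remaining 2 bidders over all 3 bands is Meridian→Band G ($413M), Pulse→Band E ($970M), total $1383M.
VCG payment = (others' best without ClearBand) − (others' welfare with ClearBand) = 1383 − 1297 = $86M.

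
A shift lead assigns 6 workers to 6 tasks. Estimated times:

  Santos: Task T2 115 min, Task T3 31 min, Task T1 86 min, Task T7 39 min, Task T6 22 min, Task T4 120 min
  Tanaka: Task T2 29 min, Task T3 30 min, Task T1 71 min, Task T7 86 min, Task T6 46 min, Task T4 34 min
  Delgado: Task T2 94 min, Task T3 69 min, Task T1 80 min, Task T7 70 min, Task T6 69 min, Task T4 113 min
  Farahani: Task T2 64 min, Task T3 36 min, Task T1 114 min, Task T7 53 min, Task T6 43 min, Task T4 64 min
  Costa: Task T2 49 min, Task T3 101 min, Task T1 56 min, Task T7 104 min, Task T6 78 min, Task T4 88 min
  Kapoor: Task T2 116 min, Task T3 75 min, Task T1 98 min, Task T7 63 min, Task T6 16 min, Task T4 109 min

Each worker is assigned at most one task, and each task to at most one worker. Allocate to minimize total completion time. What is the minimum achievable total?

Optimal: Santos→Task T7 (39 min), Tanaka→Task T4 (34 min), Delgado→Task T1 (80 min), Farahani→Task T3 (36 min), Costa→Task T2 (49 min), Kapoor→Task T6 (16 min) — total 39+34+80+36+49+16 = 254 min.
Min-entry greedy (repeatedly take the single cheapest remaining cell) gives 298 min, worse by 44.
Next-best assignment: Santos→Task T3, Tanaka→Task T4, Delgado→Task T1, Farahani→Task T7, Costa→Task T2, Kapoor→Task T6 = 263 min.

Min total: 254 min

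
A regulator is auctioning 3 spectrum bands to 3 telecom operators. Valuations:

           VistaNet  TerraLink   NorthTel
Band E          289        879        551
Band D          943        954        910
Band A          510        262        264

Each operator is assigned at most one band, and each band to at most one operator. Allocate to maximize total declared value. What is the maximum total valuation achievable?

Max total: $2299M

Optimal: VistaNet→Band A ($510M), TerraLink→Band E ($879M), NorthTel→Band D ($910M) — total 510+879+910 = $2299M.
Row-greedy (each operator in turn takes its best remaining band) gives $2086M, worse by 213.
Next-best assignment: VistaNet→Band D, TerraLink→Band E, NorthTel→Band A = $2086M.
Every other assignment is strictly worse.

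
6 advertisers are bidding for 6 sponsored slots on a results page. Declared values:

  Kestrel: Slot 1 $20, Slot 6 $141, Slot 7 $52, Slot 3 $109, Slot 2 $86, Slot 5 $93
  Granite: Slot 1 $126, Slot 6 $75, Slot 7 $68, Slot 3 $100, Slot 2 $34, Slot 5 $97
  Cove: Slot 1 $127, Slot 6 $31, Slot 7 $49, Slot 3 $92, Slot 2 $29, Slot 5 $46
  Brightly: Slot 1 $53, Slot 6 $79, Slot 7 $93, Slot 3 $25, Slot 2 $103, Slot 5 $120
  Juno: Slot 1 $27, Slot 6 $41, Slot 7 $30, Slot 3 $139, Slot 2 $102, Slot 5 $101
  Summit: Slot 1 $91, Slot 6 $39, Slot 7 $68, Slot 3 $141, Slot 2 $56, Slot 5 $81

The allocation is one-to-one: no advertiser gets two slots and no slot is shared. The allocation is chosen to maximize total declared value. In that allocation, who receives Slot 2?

Juno receives Slot 2.

This is the linear assignment problem.
Optimal: Kestrel→Slot 6 ($141), Granite→Slot 5 ($97), Cove→Slot 1 ($127), Brightly→Slot 7 ($93), Juno→Slot 2 ($102), Summit→Slot 3 ($141) — total 141+97+127+93+102+141 = $701.
Max-entry greedy (repeatedly take the single best remaining cell) gives $699, worse by 2.
Next-best assignment: Kestrel→Slot 6, Granite→Slot 7, Cove→Slot 1, Brightly→Slot 5, Juno→Slot 2, Summit→Slot 3 = $699.
Juno's own top slot is Slot 3 ($139), but forcing Juno→Slot 3 and reassigning the rest optimally gives only $675 — worse by 26.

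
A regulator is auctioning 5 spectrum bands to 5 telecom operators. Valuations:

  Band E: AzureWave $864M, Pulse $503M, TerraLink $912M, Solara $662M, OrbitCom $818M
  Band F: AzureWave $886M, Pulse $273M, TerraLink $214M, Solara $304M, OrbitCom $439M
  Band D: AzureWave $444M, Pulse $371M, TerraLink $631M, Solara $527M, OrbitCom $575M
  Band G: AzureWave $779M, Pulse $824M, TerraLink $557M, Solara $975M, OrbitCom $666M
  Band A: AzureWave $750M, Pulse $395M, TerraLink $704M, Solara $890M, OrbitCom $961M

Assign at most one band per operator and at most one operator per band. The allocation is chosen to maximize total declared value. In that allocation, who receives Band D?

Solara receives Band D.

This is a one-to-one assignment (maximum-weight bipartite matching).
Optimal: AzureWave→Band F ($886M), Pulse→Band G ($824M), TerraLink→Band E ($912M), Solara→Band D ($527M), OrbitCom→Band A ($961M) — total 886+824+912+527+961 = $4110M.
Column-greedy (each band in turn goes to its best remaining operator) gives $3743M, worse by 367.
Solara's own top band is Band G ($975M), but forcing Solara→Band G and reassigning the rest optimally gives only $4105M — worse by 5.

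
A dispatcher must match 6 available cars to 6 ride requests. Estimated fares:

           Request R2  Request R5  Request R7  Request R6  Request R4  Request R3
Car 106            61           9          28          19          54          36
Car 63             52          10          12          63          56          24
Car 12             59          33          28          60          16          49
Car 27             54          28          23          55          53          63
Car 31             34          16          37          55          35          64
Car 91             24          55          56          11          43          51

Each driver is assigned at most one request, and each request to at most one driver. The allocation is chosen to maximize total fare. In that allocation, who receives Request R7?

Optimal: Car 106→Request R2 ($61), Car 63→Request R4 ($56), Car 12→Request R6 ($60), Car 27→Request R3 ($63), Car 31→Request R7 ($37), Car 91→Request R5 ($55) — total 61+56+60+63+37+55 = $332.
Row-greedy (each driver in turn takes its best remaining request) gives $318, worse by 14.
No other one-to-one assignment exceeds $332.
Car 31's own top request is Request R3 ($64), but forcing Car 31→Request R3 and reassigning the rest optimally gives only $330 — worse by 2.

Car 31 receives Request R7.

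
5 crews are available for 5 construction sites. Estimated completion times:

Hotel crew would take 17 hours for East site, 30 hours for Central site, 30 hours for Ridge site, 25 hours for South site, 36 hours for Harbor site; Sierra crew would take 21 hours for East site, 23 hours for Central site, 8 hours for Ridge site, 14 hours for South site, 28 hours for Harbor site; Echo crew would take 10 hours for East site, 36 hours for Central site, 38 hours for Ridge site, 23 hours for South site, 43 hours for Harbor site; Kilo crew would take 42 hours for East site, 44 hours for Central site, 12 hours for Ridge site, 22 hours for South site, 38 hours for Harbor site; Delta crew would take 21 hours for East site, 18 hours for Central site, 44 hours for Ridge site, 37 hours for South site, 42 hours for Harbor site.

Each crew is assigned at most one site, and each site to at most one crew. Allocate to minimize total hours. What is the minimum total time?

This is a one-to-one assignment (minimum-cost bipartite matching).
Optimal: Hotel crew→Harbor site (36 hours), Sierra crew→South site (14 hours), Echo crew→East site (10 hours), Kilo crew→Ridge site (12 hours), Delta crew→Central site (18 hours) — total 36+14+10+12+18 = 90 hours.
Column-greedy (each site in turn goes to its cheapest remaining crew) gives 94 hours, worse by 4.
Next-best assignment: Hotel crew→South site, Sierra crew→Harbor site, Echo crew→East site, Kilo crew→Ridge site, Delta crew→Central site = 93 hours.

Min total: 90 hours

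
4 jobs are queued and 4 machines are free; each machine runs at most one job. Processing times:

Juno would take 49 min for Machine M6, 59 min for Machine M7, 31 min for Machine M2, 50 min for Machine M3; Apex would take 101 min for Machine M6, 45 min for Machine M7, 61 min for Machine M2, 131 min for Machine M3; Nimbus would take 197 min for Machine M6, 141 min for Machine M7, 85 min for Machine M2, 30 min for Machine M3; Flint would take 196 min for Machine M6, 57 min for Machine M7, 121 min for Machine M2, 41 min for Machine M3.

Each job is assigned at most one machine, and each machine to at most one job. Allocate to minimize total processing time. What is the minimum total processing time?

Optimal: Juno→Machine M6 (49 min), Apex→Machine M2 (61 min), Nimbus→Machine M3 (30 min), Flint→Machine M7 (57 min) — total 49+61+30+57 = 197 min.
Next-best assignment: Juno→Machine M2, Apex→Machine M6, Nimbus→Machine M3, Flint→Machine M7 = 219 min.

Minimum total: 197 min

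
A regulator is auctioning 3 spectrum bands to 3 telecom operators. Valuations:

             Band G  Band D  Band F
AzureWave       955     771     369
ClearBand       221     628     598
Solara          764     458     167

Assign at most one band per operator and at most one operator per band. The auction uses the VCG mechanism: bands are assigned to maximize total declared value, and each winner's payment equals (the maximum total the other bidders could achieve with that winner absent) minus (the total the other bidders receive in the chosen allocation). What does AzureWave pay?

AzureWave pays $30M.

Efficient allocation: AzureWave→Band D ($771M), ClearBand→Band F ($598M), Solara→Band G ($764M); total welfare W = $2133M.
AzureWave receives Band D at value $771M, so the others get W − 771 = $1362M.
Without AzureWave: best allocation of the remaining 2 bidders over all 3 bands is ClearBand→Band D ($628M), Solara→Band G ($764M), total $1392M.
VCG payment = (others' best without AzureWave) − (others' welfare with AzureWave) = 1392 − 1362 = $30M.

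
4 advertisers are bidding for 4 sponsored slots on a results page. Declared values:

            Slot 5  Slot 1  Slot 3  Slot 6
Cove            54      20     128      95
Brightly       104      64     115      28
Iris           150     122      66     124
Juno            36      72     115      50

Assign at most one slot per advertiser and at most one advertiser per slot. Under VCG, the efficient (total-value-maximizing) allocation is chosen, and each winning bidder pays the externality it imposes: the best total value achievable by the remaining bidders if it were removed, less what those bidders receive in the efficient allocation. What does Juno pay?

Juno pays $39.

Efficient allocation: Cove→Slot 6 ($95), Brightly→Slot 5 ($104), Iris→Slot 1 ($122), Juno→Slot 3 ($115); total welfare W = $436.
Juno receives Slot 3 at value $115, so the others get W − 115 = $321.
Without Juno: best allocation of the remaining 3 bidders over all 4 slots is Cove→Slot 6 ($95), Brightly→Slot 3 ($115), Iris→Slot 5 ($150), total $360.
VCG payment = (others' best without Juno) − (others' welfare with Juno) = 360 − 321 = $39.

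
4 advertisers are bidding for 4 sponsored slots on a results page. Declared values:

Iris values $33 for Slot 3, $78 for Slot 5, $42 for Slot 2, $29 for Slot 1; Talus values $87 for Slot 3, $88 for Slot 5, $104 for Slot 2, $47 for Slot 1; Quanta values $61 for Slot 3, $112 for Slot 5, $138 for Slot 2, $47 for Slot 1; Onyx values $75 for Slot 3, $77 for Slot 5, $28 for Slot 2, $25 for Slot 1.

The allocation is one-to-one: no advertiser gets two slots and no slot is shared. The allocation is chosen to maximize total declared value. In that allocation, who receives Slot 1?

Talus receives Slot 1.

This is a one-to-one assignment (maximum-weight bipartite matching).
Optimal: Iris→Slot 5 ($78), Talus→Slot 1 ($47), Quanta→Slot 2 ($138), Onyx→Slot 3 ($75) — total 78+47+138+75 = $338.
Column-greedy (each slot in turn goes to its best remaining advertiser) gives $266, worse by 72.
Swapping Iris↔Talus (Iris→Slot 1 $29, Talus→Slot 5 $88) loses 8.
Talus's own top slot is Slot 2 ($104), but forcing Talus→Slot 2 and reassigning the rest optimally gives only $320 — worse by 18.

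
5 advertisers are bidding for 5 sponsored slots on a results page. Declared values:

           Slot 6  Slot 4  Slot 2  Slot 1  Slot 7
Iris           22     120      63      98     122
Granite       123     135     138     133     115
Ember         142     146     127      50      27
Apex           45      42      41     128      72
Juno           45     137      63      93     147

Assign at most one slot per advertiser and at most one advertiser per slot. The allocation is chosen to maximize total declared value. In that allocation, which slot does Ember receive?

Optimal: Iris→Slot 4 ($120), Granite→Slot 2 ($138), Ember→Slot 6 ($142), Apex→Slot 1 ($128), Juno→Slot 7 ($147) — total 120+138+142+128+147 = $675.
Column-greedy (each slot in turn goes to its best remaining advertiser) gives $667, worse by 8.
Checked against all permutations: $675 is optimal.
Ember's own top slot is Slot 4 ($146), but forcing Ember→Slot 4 and reassigning the rest optimally gives only $607 — worse by 68.

Ember receives Slot 6.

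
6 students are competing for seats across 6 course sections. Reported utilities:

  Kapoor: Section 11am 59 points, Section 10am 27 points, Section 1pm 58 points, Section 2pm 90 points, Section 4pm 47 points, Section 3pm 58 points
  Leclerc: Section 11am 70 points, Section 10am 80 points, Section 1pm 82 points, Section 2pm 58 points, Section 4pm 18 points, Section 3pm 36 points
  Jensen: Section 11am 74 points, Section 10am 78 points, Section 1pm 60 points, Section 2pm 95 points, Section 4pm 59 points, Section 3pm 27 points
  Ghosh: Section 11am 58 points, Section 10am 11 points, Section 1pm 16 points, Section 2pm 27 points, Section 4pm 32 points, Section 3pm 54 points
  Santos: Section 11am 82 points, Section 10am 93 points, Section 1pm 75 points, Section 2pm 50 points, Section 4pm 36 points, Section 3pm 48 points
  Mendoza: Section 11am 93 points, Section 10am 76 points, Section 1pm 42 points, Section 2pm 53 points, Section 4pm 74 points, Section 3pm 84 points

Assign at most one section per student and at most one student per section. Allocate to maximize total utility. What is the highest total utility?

Maximum total: 471 points

This is a one-to-one assignment (maximum-weight bipartite matching).
Optimal: Kapoor→Section 2pm (90 points), Leclerc→Section 1pm (82 points), Jensen→Section 4pm (59 points), Ghosh→Section 3pm (54 points), Santos→Section 10am (93 points), Mendoza→Section 11am (93 points) — total 90+82+59+54+93+93 = 471 points.
Column-greedy (each section in turn goes to its best remaining student) gives 464 points, worse by 7.
Next-best assignment: Kapoor→Section 2pm, Leclerc→Section 1pm, Jensen→Section 11am, Ghosh→Section 3pm, Santos→Section 10am, Mendoza→Section 4pm = 467 points.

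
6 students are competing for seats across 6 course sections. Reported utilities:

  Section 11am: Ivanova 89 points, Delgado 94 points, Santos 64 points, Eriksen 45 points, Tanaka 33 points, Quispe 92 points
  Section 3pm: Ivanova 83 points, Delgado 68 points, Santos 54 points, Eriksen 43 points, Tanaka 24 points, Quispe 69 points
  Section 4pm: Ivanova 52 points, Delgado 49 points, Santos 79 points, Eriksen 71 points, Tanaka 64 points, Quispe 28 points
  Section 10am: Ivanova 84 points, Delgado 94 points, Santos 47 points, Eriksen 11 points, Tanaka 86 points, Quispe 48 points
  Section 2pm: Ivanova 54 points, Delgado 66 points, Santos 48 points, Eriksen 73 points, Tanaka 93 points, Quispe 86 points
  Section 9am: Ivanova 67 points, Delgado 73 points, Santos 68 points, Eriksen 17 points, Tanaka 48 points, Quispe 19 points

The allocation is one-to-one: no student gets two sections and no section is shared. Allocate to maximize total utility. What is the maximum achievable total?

Max total: 501 points

Optimal: Ivanova→Section 3pm (83 points), Delgado→Section 10am (94 points), Santos→Section 9am (68 points), Eriksen→Section 4pm (71 points), Tanaka→Section 2pm (93 points), Quispe→Section 11am (92 points) — total 83+94+68+71+93+92 = 501 points.
Column-greedy (each section in turn goes to its best remaining student) gives 445 points, worse by 56.
No other one-to-one assignment exceeds 501 points.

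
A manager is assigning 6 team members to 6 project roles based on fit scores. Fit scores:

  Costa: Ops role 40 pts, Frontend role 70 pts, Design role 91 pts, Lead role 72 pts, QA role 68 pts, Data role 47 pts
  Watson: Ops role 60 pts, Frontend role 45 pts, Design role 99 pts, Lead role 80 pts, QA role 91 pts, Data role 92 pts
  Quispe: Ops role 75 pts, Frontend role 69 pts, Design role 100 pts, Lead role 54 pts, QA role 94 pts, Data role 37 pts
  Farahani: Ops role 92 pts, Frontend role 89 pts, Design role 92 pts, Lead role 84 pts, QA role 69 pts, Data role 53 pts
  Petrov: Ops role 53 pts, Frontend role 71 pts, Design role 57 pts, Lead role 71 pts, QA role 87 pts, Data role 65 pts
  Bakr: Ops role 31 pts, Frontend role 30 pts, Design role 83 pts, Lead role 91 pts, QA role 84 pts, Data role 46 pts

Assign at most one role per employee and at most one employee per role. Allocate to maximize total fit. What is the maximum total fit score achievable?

Optimal: Costa→Frontend role (70 pts), Watson→Data role (92 pts), Quispe→Design role (100 pts), Farahani→Ops role (92 pts), Petrov→QA role (87 pts), Bakr→Lead role (91 pts) — total 70+92+100+92+87+91 = 532 pts.
Column-greedy (each role in turn goes to its best remaining employee) gives 492 pts, worse by 40.

Max total: 532 pts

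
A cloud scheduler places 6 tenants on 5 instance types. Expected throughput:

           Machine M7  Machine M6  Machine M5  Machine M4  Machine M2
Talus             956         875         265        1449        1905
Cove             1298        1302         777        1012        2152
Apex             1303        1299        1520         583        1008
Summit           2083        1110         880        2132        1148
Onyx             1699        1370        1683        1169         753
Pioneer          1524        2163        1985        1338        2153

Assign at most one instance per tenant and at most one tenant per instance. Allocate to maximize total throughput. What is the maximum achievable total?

Max total: 9666 ops/s

This is a one-to-one assignment (maximum-weight bipartite matching).
Optimal: Onyx→Machine M7 (1699 ops/s), Pioneer→Machine M6 (2163 ops/s), Apex→Machine M5 (1520 ops/s), Summit→Machine M4 (2132 ops/s), Cove→Machine M2 (2152 ops/s) — total 1699+2163+1520+2132+2152 = 9666 ops/s.
Row-greedy (each tenant in turn takes its best remaining instance) gives 8558 ops/s, worse by 1108.
Next-best assignment: Summit→Machine M7, Pioneer→Machine M6, Onyx→Machine M5, Talus→Machine M4, Cove→Machine M2 = 9530 ops/s.
Every other assignment is strictly worse.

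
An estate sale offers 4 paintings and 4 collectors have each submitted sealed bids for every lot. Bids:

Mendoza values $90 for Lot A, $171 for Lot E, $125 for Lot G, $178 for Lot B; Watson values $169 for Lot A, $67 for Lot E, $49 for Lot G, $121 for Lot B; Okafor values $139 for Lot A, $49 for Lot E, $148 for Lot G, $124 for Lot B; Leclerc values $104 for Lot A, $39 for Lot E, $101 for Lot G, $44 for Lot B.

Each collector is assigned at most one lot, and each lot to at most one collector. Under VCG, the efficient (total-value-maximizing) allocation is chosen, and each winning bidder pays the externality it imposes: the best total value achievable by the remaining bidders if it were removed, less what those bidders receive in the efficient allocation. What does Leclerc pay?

Efficient allocation: Mendoza→Lot E ($171), Watson→Lot A ($169), Okafor→Lot B ($124), Leclerc→Lot G ($101); total welfare W = $565.
Leclerc receives Lot G at value $101, so the others get W − 101 = $464.
Without Leclerc: best allocation of the remaining 3 bidders over all 4 lots is Mendoza→Lot B ($178), Watson→Lot A ($169), Okafor→Lot G ($148), total $495.
VCG payment = (others' best without Leclerc) − (others' welfare with Leclerc) = 495 − 464 = $31.

Leclerc pays $31.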